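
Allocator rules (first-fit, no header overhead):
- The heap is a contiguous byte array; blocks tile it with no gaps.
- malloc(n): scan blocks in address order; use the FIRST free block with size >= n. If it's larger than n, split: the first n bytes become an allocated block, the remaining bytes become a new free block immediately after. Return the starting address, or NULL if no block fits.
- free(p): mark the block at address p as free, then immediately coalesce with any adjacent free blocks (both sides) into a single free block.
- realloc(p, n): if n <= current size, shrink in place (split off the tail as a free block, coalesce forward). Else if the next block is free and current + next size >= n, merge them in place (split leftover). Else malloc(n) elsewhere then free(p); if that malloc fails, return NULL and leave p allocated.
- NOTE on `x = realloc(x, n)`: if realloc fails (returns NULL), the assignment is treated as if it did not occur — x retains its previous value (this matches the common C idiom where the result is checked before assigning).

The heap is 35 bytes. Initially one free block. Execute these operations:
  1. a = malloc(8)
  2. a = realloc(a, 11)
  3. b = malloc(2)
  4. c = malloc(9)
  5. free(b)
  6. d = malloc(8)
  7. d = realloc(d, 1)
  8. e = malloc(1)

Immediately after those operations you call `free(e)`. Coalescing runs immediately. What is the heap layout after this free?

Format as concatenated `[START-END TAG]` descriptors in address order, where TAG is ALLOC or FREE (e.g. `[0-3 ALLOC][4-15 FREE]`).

Answer: [0-10 ALLOC][11-12 FREE][13-21 ALLOC][22-22 ALLOC][23-34 FREE]

Derivation:
Op 1: a = malloc(8) -> a = 0; heap: [0-7 ALLOC][8-34 FREE]
Op 2: a = realloc(a, 11) -> a = 0; heap: [0-10 ALLOC][11-34 FREE]
Op 3: b = malloc(2) -> b = 11; heap: [0-10 ALLOC][11-12 ALLOC][13-34 FREE]
Op 4: c = malloc(9) -> c = 13; heap: [0-10 ALLOC][11-12 ALLOC][13-21 ALLOC][22-34 FREE]
Op 5: free(b) -> (freed b); heap: [0-10 ALLOC][11-12 FREE][13-21 ALLOC][22-34 FREE]
Op 6: d = malloc(8) -> d = 22; heap: [0-10 ALLOC][11-12 FREE][13-21 ALLOC][22-29 ALLOC][30-34 FREE]
Op 7: d = realloc(d, 1) -> d = 22; heap: [0-10 ALLOC][11-12 FREE][13-21 ALLOC][22-22 ALLOC][23-34 FREE]
Op 8: e = malloc(1) -> e = 11; heap: [0-10 ALLOC][11-11 ALLOC][12-12 FREE][13-21 ALLOC][22-22 ALLOC][23-34 FREE]
free(e): e = 11 -> block [11-11 ALLOC]; mark free, coalesce with adjacent free neighbors -> [0-10 ALLOC][11-12 FREE][13-21 ALLOC][22-22 ALLOC][23-34 FREE]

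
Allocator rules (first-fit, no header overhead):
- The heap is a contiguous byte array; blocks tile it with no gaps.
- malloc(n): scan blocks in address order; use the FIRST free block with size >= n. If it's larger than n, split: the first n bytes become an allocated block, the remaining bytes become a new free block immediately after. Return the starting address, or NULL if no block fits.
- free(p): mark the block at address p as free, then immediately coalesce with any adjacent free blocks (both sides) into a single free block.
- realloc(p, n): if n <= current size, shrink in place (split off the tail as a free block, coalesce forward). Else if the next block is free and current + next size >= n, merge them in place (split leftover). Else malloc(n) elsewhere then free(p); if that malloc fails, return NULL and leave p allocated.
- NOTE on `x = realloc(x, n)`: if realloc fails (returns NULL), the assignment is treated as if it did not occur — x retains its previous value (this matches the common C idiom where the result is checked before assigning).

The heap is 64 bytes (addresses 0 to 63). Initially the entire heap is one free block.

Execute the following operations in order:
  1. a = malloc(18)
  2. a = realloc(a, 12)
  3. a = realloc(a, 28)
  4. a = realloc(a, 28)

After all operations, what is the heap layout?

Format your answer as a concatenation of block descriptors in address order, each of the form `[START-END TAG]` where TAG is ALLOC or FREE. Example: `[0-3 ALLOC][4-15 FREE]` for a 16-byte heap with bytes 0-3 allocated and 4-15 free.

Op 1: a = malloc(18) -> a = 0; heap: [0-17 ALLOC][18-63 FREE]
Op 2: a = realloc(a, 12) -> a = 0; heap: [0-11 ALLOC][12-63 FREE]
Op 3: a = realloc(a, 28) -> a = 0; heap: [0-27 ALLOC][28-63 FREE]
Op 4: a = realloc(a, 28) -> a = 0; heap: [0-27 ALLOC][28-63 FREE]

Answer: [0-27 ALLOC][28-63 FREE]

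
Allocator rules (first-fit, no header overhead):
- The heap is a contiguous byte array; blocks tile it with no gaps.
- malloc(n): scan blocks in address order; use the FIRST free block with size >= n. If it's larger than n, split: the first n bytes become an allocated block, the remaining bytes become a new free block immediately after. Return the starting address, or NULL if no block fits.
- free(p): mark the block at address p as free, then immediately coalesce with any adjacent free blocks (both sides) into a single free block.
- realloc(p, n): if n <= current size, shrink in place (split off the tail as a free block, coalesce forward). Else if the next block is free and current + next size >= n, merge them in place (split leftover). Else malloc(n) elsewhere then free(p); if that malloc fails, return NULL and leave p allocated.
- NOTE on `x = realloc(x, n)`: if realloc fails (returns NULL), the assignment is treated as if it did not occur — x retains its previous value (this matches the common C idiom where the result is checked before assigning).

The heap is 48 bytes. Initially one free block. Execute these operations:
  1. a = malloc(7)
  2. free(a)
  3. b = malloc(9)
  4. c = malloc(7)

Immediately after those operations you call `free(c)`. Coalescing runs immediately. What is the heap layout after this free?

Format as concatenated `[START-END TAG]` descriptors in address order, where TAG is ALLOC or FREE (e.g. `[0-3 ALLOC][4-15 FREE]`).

Answer: [0-8 ALLOC][9-47 FREE]

Derivation:
Op 1: a = malloc(7) -> a = 0; heap: [0-6 ALLOC][7-47 FREE]
Op 2: free(a) -> (freed a); heap: [0-47 FREE]
Op 3: b = malloc(9) -> b = 0; heap: [0-8 ALLOC][9-47 FREE]
Op 4: c = malloc(7) -> c = 9; heap: [0-8 ALLOC][9-15 ALLOC][16-47 FREE]
free(c): c = 9 -> block [9-15 ALLOC]; mark free, coalesce with adjacent free neighbors -> [0-8 ALLOC][9-47 FREE]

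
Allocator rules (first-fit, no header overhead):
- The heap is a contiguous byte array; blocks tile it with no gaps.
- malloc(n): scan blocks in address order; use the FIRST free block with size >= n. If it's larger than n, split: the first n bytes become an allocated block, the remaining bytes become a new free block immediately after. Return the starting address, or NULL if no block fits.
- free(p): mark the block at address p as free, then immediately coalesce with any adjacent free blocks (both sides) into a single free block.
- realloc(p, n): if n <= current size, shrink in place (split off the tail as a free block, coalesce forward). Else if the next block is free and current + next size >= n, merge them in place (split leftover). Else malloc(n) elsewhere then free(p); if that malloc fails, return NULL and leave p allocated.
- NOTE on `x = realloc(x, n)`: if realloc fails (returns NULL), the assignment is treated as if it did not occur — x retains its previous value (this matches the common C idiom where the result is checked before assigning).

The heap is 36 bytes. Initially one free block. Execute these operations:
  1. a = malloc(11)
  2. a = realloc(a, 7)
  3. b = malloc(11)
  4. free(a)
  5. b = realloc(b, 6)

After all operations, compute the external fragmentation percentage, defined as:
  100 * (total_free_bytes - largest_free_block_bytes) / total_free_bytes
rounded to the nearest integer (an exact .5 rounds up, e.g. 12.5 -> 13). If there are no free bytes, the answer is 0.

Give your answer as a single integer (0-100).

Op 1: a = malloc(11) -> a = 0; heap: [0-10 ALLOC][11-35 FREE]
Op 2: a = realloc(a, 7) -> a = 0; heap: [0-6 ALLOC][7-35 FREE]
Op 3: b = malloc(11) -> b = 7; heap: [0-6 ALLOC][7-17 ALLOC][18-35 FREE]
Op 4: free(a) -> (freed a); heap: [0-6 FREE][7-17 ALLOC][18-35 FREE]
Op 5: b = realloc(b, 6) -> b = 7; heap: [0-6 FREE][7-12 ALLOC][13-35 FREE]
Free blocks: [7 23] total_free=30 largest=23 -> 100*(30-23)/30 = 700/30 ≈ 23.333 -> rounds to 23

Answer: 23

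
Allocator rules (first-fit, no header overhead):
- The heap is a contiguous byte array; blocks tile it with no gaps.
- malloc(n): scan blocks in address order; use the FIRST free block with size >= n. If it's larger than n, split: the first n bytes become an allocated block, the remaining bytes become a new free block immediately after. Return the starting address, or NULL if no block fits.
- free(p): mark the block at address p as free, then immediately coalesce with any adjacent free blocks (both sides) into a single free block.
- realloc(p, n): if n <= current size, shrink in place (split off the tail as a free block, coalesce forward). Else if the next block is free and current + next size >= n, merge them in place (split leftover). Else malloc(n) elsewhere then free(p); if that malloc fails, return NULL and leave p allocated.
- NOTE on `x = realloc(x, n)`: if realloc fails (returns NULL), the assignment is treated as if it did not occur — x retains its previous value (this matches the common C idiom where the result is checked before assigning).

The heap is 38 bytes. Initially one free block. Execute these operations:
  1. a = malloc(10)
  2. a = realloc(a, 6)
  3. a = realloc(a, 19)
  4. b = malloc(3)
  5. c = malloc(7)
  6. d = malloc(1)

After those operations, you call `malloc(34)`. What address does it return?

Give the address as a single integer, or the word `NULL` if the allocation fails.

Answer: NULL

Derivation:
Op 1: a = malloc(10) -> a = 0; heap: [0-9 ALLOC][10-37 FREE]
Op 2: a = realloc(a, 6) -> a = 0; heap: [0-5 ALLOC][6-37 FREE]
Op 3: a = realloc(a, 19) -> a = 0; heap: [0-18 ALLOC][19-37 FREE]
Op 4: b = malloc(3) -> b = 19; heap: [0-18 ALLOC][19-21 ALLOC][22-37 FREE]
Op 5: c = malloc(7) -> c = 22; heap: [0-18 ALLOC][19-21 ALLOC][22-28 ALLOC][29-37 FREE]
Op 6: d = malloc(1) -> d = 29; heap: [0-18 ALLOC][19-21 ALLOC][22-28 ALLOC][29-29 ALLOC][30-37 FREE]
malloc(34): first-fit scan over [0-18 ALLOC][19-21 ALLOC][22-28 ALLOC][29-29 ALLOC][30-37 FREE] -> NULL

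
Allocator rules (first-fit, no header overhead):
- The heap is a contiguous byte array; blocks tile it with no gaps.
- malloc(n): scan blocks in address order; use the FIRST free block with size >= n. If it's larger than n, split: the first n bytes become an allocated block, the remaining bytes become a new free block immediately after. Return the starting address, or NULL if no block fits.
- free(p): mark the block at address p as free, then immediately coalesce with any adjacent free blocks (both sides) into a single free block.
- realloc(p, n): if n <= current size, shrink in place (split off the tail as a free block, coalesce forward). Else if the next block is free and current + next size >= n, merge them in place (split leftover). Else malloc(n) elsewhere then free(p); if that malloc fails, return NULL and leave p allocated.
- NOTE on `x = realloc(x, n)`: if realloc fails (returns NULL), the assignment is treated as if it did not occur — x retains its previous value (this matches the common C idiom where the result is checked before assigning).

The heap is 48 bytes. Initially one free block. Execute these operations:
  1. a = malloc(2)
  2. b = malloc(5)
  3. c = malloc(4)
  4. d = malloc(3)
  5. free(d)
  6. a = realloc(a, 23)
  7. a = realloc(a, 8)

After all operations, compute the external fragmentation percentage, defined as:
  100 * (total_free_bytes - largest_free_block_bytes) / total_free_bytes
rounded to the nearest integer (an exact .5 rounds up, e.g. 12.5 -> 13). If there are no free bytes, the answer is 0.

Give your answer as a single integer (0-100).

Answer: 6

Derivation:
Op 1: a = malloc(2) -> a = 0; heap: [0-1 ALLOC][2-47 FREE]
Op 2: b = malloc(5) -> b = 2; heap: [0-1 ALLOC][2-6 ALLOC][7-47 FREE]
Op 3: c = malloc(4) -> c = 7; heap: [0-1 ALLOC][2-6 ALLOC][7-10 ALLOC][11-47 FREE]
Op 4: d = malloc(3) -> d = 11; heap: [0-1 ALLOC][2-6 ALLOC][7-10 ALLOC][11-13 ALLOC][14-47 FREE]
Op 5: free(d) -> (freed d); heap: [0-1 ALLOC][2-6 ALLOC][7-10 ALLOC][11-47 FREE]
Op 6: a = realloc(a, 23) -> a = 11; heap: [0-1 FREE][2-6 ALLOC][7-10 ALLOC][11-33 ALLOC][34-47 FREE]
Op 7: a = realloc(a, 8) -> a = 11; heap: [0-1 FREE][2-6 ALLOC][7-10 ALLOC][11-18 ALLOC][19-47 FREE]
Free blocks: [2 29] total_free=31 largest=29 -> 100*(31-29)/31 = 200/31 ≈ 6.452 -> rounds to 6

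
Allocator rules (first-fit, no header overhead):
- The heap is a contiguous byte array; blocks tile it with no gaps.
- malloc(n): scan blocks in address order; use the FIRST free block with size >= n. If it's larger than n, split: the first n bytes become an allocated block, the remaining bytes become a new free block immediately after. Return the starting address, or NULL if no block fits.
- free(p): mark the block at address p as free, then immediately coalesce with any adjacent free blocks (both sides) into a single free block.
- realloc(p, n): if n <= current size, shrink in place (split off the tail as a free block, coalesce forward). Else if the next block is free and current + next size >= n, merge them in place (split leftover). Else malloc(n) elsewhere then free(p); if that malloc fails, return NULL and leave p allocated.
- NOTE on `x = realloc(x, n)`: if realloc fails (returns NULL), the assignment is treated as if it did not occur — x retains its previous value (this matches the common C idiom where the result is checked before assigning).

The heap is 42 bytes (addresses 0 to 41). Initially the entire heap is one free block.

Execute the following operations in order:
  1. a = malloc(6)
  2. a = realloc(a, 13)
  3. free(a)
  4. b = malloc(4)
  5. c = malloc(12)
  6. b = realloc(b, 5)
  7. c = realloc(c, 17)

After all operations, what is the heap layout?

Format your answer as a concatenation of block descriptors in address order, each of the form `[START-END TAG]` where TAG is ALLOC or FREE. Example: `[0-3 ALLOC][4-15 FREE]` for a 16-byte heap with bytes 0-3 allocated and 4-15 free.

Op 1: a = malloc(6) -> a = 0; heap: [0-5 ALLOC][6-41 FREE]
Op 2: a = realloc(a, 13) -> a = 0; heap: [0-12 ALLOC][13-41 FREE]
Op 3: free(a) -> (freed a); heap: [0-41 FREE]
Op 4: b = malloc(4) -> b = 0; heap: [0-3 ALLOC][4-41 FREE]
Op 5: c = malloc(12) -> c = 4; heap: [0-3 ALLOC][4-15 ALLOC][16-41 FREE]
Op 6: b = realloc(b, 5) -> b = 16; heap: [0-3 FREE][4-15 ALLOC][16-20 ALLOC][21-41 FREE]
Op 7: c = realloc(c, 17) -> c = 21; heap: [0-15 FREE][16-20 ALLOC][21-37 ALLOC][38-41 FREE]

Answer: [0-15 FREE][16-20 ALLOC][21-37 ALLOC][38-41 FREE]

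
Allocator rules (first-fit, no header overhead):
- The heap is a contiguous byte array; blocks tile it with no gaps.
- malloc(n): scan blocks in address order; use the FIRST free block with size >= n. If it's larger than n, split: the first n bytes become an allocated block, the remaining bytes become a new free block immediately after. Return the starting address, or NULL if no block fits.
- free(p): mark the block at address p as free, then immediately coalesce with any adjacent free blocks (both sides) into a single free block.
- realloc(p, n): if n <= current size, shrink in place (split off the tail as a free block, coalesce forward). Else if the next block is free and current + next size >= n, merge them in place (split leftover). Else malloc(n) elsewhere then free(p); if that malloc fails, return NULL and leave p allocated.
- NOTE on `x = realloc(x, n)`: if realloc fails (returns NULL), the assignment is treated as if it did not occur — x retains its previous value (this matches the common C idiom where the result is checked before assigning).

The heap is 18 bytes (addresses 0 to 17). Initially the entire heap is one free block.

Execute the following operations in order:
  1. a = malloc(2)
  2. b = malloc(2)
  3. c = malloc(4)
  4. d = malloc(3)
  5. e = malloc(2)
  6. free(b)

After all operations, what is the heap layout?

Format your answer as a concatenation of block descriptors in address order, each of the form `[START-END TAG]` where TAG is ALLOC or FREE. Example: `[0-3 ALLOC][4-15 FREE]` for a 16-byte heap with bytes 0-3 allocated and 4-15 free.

Op 1: a = malloc(2) -> a = 0; heap: [0-1 ALLOC][2-17 FREE]
Op 2: b = malloc(2) -> b = 2; heap: [0-1 ALLOC][2-3 ALLOC][4-17 FREE]
Op 3: c = malloc(4) -> c = 4; heap: [0-1 ALLOC][2-3 ALLOC][4-7 ALLOC][8-17 FREE]
Op 4: d = malloc(3) -> d = 8; heap: [0-1 ALLOC][2-3 ALLOC][4-7 ALLOC][8-10 ALLOC][11-17 FREE]
Op 5: e = malloc(2) -> e = 11; heap: [0-1 ALLOC][2-3 ALLOC][4-7 ALLOC][8-10 ALLOC][11-12 ALLOC][13-17 FREE]
Op 6: free(b) -> (freed b); heap: [0-1 ALLOC][2-3 FREE][4-7 ALLOC][8-10 ALLOC][11-12 ALLOC][13-17 FREE]

Answer: [0-1 ALLOC][2-3 FREE][4-7 ALLOC][8-10 ALLOC][11-12 ALLOC][13-17 FREE]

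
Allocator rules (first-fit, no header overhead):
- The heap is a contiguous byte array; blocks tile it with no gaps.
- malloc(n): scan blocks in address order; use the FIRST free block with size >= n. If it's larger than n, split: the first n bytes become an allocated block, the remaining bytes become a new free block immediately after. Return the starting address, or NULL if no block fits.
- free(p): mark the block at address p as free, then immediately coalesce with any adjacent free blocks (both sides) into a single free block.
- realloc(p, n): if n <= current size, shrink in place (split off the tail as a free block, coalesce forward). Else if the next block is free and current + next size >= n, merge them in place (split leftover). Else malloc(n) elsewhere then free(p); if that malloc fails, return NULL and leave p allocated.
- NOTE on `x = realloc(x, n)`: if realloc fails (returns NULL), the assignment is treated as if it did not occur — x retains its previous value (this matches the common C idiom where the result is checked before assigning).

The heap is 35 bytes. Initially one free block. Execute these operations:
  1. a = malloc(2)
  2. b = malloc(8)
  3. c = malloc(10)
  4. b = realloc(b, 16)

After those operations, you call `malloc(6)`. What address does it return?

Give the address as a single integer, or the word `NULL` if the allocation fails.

Answer: 20

Derivation:
Op 1: a = malloc(2) -> a = 0; heap: [0-1 ALLOC][2-34 FREE]
Op 2: b = malloc(8) -> b = 2; heap: [0-1 ALLOC][2-9 ALLOC][10-34 FREE]
Op 3: c = malloc(10) -> c = 10; heap: [0-1 ALLOC][2-9 ALLOC][10-19 ALLOC][20-34 FREE]
Op 4: b = realloc(b, 16) -> NULL (b unchanged); heap: [0-1 ALLOC][2-9 ALLOC][10-19 ALLOC][20-34 FREE]
malloc(6): first-fit scan over [0-1 ALLOC][2-9 ALLOC][10-19 ALLOC][20-34 FREE] -> 20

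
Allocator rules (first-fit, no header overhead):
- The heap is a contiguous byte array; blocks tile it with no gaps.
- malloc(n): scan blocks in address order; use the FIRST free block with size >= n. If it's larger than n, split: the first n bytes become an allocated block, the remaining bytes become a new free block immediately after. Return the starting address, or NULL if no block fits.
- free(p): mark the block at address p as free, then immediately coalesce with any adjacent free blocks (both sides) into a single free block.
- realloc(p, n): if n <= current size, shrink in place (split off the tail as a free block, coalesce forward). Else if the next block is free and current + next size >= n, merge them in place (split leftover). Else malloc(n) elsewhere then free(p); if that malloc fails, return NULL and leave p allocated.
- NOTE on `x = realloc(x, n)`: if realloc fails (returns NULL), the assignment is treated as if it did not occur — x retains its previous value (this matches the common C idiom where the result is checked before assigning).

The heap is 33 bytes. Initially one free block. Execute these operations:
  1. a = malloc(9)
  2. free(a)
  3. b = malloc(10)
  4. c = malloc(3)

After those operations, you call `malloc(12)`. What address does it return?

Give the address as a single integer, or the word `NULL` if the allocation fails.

Op 1: a = malloc(9) -> a = 0; heap: [0-8 ALLOC][9-32 FREE]
Op 2: free(a) -> (freed a); heap: [0-32 FREE]
Op 3: b = malloc(10) -> b = 0; heap: [0-9 ALLOC][10-32 FREE]
Op 4: c = malloc(3) -> c = 10; heap: [0-9 ALLOC][10-12 ALLOC][13-32 FREE]
malloc(12): first-fit scan over [0-9 ALLOC][10-12 ALLOC][13-32 FREE] -> 13

Answer: 13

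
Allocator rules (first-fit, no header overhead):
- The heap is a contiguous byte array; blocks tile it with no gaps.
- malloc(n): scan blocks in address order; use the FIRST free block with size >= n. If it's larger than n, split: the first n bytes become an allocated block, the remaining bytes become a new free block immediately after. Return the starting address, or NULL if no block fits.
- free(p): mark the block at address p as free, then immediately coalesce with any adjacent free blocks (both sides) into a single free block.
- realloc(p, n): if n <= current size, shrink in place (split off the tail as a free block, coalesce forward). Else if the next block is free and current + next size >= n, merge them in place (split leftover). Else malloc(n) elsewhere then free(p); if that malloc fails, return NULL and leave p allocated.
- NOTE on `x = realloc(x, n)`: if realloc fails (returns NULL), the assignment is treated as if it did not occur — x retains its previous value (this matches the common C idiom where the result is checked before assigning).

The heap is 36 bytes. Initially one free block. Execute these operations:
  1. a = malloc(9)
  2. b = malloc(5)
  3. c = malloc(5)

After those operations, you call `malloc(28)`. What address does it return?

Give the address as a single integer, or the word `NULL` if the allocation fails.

Op 1: a = malloc(9) -> a = 0; heap: [0-8 ALLOC][9-35 FREE]
Op 2: b = malloc(5) -> b = 9; heap: [0-8 ALLOC][9-13 ALLOC][14-35 FREE]
Op 3: c = malloc(5) -> c = 14; heap: [0-8 ALLOC][9-13 ALLOC][14-18 ALLOC][19-35 FREE]
malloc(28): first-fit scan over [0-8 ALLOC][9-13 ALLOC][14-18 ALLOC][19-35 FREE] -> NULL

Answer: NULL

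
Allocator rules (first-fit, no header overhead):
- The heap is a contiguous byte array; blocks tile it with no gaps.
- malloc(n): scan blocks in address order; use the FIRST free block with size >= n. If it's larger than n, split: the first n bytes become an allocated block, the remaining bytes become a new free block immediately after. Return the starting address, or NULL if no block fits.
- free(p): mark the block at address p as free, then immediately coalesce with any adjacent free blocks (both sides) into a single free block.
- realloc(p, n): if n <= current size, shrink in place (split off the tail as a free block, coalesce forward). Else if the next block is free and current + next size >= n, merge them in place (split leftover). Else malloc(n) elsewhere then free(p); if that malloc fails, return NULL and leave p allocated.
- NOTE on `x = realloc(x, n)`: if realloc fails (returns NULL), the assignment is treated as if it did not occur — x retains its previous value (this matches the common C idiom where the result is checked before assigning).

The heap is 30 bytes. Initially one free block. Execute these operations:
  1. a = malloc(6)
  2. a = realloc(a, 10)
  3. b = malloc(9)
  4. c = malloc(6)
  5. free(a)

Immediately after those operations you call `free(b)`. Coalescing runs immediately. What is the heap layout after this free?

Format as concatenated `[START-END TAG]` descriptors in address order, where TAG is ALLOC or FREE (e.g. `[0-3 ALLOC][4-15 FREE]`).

Op 1: a = malloc(6) -> a = 0; heap: [0-5 ALLOC][6-29 FREE]
Op 2: a = realloc(a, 10) -> a = 0; heap: [0-9 ALLOC][10-29 FREE]
Op 3: b = malloc(9) -> b = 10; heap: [0-9 ALLOC][10-18 ALLOC][19-29 FREE]
Op 4: c = malloc(6) -> c = 19; heap: [0-9 ALLOC][10-18 ALLOC][19-24 ALLOC][25-29 FREE]
Op 5: free(a) -> (freed a); heap: [0-9 FREE][10-18 ALLOC][19-24 ALLOC][25-29 FREE]
free(b): b = 10 -> block [10-18 ALLOC]; mark free, coalesce with adjacent free neighbors -> [0-18 FREE][19-24 ALLOC][25-29 FREE]

Answer: [0-18 FREE][19-24 ALLOC][25-29 FREE]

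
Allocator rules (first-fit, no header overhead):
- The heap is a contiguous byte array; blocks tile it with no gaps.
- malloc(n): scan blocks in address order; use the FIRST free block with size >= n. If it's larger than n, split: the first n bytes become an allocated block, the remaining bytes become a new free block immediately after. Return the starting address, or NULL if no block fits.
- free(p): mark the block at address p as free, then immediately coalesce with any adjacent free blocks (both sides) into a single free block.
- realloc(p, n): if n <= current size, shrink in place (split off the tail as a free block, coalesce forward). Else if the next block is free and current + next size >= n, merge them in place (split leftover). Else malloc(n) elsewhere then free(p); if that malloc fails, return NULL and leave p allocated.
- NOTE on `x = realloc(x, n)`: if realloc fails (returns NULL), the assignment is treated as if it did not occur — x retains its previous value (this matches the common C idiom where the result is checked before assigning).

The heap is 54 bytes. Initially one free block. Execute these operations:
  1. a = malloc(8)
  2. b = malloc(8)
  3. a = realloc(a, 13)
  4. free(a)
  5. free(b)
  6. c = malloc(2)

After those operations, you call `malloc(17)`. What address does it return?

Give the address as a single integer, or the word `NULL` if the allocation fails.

Op 1: a = malloc(8) -> a = 0; heap: [0-7 ALLOC][8-53 FREE]
Op 2: b = malloc(8) -> b = 8; heap: [0-7 ALLOC][8-15 ALLOC][16-53 FREE]
Op 3: a = realloc(a, 13) -> a = 16; heap: [0-7 FREE][8-15 ALLOC][16-28 ALLOC][29-53 FREE]
Op 4: free(a) -> (freed a); heap: [0-7 FREE][8-15 ALLOC][16-53 FREE]
Op 5: free(b) -> (freed b); heap: [0-53 FREE]
Op 6: c = malloc(2) -> c = 0; heap: [0-1 ALLOC][2-53 FREE]
malloc(17): first-fit scan over [0-1 ALLOC][2-53 FREE] -> 2

Answer: 2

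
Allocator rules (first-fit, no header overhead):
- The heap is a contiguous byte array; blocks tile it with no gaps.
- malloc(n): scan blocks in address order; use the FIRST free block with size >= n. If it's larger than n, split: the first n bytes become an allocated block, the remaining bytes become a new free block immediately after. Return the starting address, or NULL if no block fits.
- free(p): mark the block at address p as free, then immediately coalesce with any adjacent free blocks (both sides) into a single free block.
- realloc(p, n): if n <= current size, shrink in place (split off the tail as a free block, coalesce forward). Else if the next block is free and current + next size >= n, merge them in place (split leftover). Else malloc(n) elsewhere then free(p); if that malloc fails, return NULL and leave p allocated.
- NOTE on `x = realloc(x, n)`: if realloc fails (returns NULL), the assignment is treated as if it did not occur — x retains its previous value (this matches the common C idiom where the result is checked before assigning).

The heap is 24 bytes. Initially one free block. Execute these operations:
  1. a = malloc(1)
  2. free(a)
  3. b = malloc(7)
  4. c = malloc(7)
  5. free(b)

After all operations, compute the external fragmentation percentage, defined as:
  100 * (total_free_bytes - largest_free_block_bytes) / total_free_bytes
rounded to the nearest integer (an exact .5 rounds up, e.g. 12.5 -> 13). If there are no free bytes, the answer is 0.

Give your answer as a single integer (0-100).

Op 1: a = malloc(1) -> a = 0; heap: [0-0 ALLOC][1-23 FREE]
Op 2: free(a) -> (freed a); heap: [0-23 FREE]
Op 3: b = malloc(7) -> b = 0; heap: [0-6 ALLOC][7-23 FREE]
Op 4: c = malloc(7) -> c = 7; heap: [0-6 ALLOC][7-13 ALLOC][14-23 FREE]
Op 5: free(b) -> (freed b); heap: [0-6 FREE][7-13 ALLOC][14-23 FREE]
Free blocks: [7 10] total_free=17 largest=10 -> 100*(17-10)/17 = 700/17 ≈ 41.176 -> rounds to 41

Answer: 41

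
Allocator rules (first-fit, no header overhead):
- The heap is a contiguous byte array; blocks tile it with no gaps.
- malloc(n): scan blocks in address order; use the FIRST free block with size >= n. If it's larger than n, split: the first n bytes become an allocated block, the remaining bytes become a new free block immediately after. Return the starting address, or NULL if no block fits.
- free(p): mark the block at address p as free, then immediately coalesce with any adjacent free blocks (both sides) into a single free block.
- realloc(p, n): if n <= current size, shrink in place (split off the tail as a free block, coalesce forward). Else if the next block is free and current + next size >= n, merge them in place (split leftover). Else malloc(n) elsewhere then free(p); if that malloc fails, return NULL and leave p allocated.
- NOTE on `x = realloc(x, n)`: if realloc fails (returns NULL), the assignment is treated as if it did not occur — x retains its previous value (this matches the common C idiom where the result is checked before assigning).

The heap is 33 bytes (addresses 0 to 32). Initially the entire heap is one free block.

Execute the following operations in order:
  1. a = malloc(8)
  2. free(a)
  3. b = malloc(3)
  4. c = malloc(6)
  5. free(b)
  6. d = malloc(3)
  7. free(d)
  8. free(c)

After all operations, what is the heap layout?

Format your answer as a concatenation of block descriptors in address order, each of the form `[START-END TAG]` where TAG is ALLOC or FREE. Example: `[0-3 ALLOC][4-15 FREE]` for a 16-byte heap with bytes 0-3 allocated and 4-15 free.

Answer: [0-32 FREE]

Derivation:
Op 1: a = malloc(8) -> a = 0; heap: [0-7 ALLOC][8-32 FREE]
Op 2: free(a) -> (freed a); heap: [0-32 FREE]
Op 3: b = malloc(3) -> b = 0; heap: [0-2 ALLOC][3-32 FREE]
Op 4: c = malloc(6) -> c = 3; heap: [0-2 ALLOC][3-8 ALLOC][9-32 FREE]
Op 5: free(b) -> (freed b); heap: [0-2 FREE][3-8 ALLOC][9-32 FREE]
Op 6: d = malloc(3) -> d = 0; heap: [0-2 ALLOC][3-8 ALLOC][9-32 FREE]
Op 7: free(d) -> (freed d); heap: [0-2 FREE][3-8 ALLOC][9-32 FREE]
Op 8: free(c) -> (freed c); heap: [0-32 FREE]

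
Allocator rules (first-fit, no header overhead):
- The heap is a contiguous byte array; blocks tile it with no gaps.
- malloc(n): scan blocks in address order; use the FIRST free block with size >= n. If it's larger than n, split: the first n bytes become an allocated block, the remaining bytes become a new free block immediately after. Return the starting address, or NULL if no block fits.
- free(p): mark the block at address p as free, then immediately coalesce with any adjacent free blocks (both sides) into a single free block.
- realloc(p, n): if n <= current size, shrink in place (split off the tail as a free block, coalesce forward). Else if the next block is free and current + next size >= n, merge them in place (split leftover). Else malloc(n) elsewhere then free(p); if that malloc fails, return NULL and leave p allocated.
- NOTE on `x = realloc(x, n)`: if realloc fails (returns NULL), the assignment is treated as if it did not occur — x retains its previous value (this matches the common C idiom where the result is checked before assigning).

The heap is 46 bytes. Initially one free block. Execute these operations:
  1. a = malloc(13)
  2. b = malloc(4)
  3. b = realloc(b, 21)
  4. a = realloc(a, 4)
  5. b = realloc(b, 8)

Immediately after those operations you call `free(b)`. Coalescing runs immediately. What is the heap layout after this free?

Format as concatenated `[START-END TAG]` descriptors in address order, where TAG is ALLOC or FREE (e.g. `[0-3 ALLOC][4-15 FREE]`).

Op 1: a = malloc(13) -> a = 0; heap: [0-12 ALLOC][13-45 FREE]
Op 2: b = malloc(4) -> b = 13; heap: [0-12 ALLOC][13-16 ALLOC][17-45 FREE]
Op 3: b = realloc(b, 21) -> b = 13; heap: [0-12 ALLOC][13-33 ALLOC][34-45 FREE]
Op 4: a = realloc(a, 4) -> a = 0; heap: [0-3 ALLOC][4-12 FREE][13-33 ALLOC][34-45 FREE]
Op 5: b = realloc(b, 8) -> b = 13; heap: [0-3 ALLOC][4-12 FREE][13-20 ALLOC][21-45 FREE]
free(b): b = 13 -> block [13-20 ALLOC]; mark free, coalesce with adjacent free neighbors -> [0-3 ALLOC][4-45 FREE]

Answer: [0-3 ALLOC][4-45 FREE]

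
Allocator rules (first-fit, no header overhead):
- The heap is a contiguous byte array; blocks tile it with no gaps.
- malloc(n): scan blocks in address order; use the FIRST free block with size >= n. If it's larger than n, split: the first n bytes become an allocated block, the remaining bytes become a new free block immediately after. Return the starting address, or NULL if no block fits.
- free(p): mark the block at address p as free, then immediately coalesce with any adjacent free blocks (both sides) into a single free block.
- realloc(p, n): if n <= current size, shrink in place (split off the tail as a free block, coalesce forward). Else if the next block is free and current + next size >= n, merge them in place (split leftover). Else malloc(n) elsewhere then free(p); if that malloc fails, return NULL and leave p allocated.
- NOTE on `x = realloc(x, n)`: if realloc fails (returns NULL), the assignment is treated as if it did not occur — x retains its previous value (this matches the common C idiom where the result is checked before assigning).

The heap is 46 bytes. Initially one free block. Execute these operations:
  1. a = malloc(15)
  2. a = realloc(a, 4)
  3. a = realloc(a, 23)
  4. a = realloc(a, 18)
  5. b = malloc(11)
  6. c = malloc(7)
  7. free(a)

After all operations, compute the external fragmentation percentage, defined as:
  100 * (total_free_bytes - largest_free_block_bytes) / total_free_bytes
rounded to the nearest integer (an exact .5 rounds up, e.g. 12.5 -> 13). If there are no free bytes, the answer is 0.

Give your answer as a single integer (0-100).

Answer: 36

Derivation:
Op 1: a = malloc(15) -> a = 0; heap: [0-14 ALLOC][15-45 FREE]
Op 2: a = realloc(a, 4) -> a = 0; heap: [0-3 ALLOC][4-45 FREE]
Op 3: a = realloc(a, 23) -> a = 0; heap: [0-22 ALLOC][23-45 FREE]
Op 4: a = realloc(a, 18) -> a = 0; heap: [0-17 ALLOC][18-45 FREE]
Op 5: b = malloc(11) -> b = 18; heap: [0-17 ALLOC][18-28 ALLOC][29-45 FREE]
Op 6: c = malloc(7) -> c = 29; heap: [0-17 ALLOC][18-28 ALLOC][29-35 ALLOC][36-45 FREE]
Op 7: free(a) -> (freed a); heap: [0-17 FREE][18-28 ALLOC][29-35 ALLOC][36-45 FREE]
Free blocks: [18 10] total_free=28 largest=18 -> 100*(28-18)/28 = 1000/28 ≈ 35.714 -> rounds to 36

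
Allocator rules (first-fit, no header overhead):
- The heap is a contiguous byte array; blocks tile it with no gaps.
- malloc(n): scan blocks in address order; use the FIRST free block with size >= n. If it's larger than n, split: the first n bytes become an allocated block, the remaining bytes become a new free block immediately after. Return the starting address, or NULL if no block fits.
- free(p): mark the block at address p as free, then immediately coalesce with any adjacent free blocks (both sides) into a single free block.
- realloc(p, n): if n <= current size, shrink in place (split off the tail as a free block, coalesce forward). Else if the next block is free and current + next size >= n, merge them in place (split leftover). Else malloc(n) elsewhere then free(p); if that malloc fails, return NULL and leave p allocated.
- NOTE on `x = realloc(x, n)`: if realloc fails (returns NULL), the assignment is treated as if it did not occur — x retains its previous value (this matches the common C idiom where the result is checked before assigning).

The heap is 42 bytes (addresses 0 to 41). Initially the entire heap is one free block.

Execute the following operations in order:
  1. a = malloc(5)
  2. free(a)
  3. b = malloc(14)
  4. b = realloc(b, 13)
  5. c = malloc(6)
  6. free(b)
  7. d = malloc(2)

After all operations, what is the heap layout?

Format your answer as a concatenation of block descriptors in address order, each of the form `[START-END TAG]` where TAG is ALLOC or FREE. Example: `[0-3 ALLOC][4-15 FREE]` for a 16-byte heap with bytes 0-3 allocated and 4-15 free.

Answer: [0-1 ALLOC][2-12 FREE][13-18 ALLOC][19-41 FREE]

Derivation:
Op 1: a = malloc(5) -> a = 0; heap: [0-4 ALLOC][5-41 FREE]
Op 2: free(a) -> (freed a); heap: [0-41 FREE]
Op 3: b = malloc(14) -> b = 0; heap: [0-13 ALLOC][14-41 FREE]
Op 4: b = realloc(b, 13) -> b = 0; heap: [0-12 ALLOC][13-41 FREE]
Op 5: c = malloc(6) -> c = 13; heap: [0-12 ALLOC][13-18 ALLOC][19-41 FREE]
Op 6: free(b) -> (freed b); heap: [0-12 FREE][13-18 ALLOC][19-41 FREE]
Op 7: d = malloc(2) -> d = 0; heap: [0-1 ALLOC][2-12 FREE][13-18 ALLOC][19-41 FREE]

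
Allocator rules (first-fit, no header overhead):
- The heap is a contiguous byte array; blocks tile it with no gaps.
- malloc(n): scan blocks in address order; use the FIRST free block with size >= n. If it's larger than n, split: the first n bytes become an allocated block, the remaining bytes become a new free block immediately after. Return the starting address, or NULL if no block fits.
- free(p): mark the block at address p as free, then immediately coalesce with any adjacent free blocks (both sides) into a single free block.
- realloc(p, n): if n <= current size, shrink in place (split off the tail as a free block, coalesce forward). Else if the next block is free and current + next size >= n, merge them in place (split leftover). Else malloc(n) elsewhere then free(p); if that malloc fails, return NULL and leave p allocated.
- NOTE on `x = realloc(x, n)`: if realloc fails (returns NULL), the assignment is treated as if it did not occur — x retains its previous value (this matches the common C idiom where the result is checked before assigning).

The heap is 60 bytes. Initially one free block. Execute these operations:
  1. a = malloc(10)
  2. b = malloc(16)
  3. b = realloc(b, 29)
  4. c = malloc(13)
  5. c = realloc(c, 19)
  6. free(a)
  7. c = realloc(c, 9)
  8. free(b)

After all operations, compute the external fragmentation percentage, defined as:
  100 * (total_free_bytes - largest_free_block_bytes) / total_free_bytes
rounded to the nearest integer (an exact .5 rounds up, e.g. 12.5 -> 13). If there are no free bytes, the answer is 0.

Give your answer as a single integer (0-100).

Op 1: a = malloc(10) -> a = 0; heap: [0-9 ALLOC][10-59 FREE]
Op 2: b = malloc(16) -> b = 10; heap: [0-9 ALLOC][10-25 ALLOC][26-59 FREE]
Op 3: b = realloc(b, 29) -> b = 10; heap: [0-9 ALLOC][10-38 ALLOC][39-59 FREE]
Op 4: c = malloc(13) -> c = 39; heap: [0-9 ALLOC][10-38 ALLOC][39-51 ALLOC][52-59 FREE]
Op 5: c = realloc(c, 19) -> c = 39; heap: [0-9 ALLOC][10-38 ALLOC][39-57 ALLOC][58-59 FREE]
Op 6: free(a) -> (freed a); heap: [0-9 FREE][10-38 ALLOC][39-57 ALLOC][58-59 FREE]
Op 7: c = realloc(c, 9) -> c = 39; heap: [0-9 FREE][10-38 ALLOC][39-47 ALLOC][48-59 FREE]
Op 8: free(b) -> (freed b); heap: [0-38 FREE][39-47 ALLOC][48-59 FREE]
Free blocks: [39 12] total_free=51 largest=39 -> 100*(51-39)/51 = 1200/51 ≈ 23.529 -> rounds to 24

Answer: 24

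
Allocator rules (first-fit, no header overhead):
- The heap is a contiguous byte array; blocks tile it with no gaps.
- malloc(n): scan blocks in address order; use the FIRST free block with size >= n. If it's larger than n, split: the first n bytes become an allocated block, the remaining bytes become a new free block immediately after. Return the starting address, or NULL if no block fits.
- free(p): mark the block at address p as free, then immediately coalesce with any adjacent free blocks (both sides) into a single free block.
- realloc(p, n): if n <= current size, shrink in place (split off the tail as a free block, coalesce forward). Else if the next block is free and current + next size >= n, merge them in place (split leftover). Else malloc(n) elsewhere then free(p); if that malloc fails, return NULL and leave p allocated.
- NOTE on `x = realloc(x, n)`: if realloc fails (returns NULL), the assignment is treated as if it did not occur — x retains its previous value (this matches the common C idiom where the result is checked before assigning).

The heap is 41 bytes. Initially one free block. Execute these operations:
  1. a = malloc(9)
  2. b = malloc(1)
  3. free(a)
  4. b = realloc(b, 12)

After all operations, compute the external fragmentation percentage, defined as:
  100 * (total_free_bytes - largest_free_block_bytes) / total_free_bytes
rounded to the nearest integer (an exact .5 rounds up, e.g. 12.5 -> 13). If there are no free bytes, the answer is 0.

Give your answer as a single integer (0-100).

Answer: 31

Derivation:
Op 1: a = malloc(9) -> a = 0; heap: [0-8 ALLOC][9-40 FREE]
Op 2: b = malloc(1) -> b = 9; heap: [0-8 ALLOC][9-9 ALLOC][10-40 FREE]
Op 3: free(a) -> (freed a); heap: [0-8 FREE][9-9 ALLOC][10-40 FREE]
Op 4: b = realloc(b, 12) -> b = 9; heap: [0-8 FREE][9-20 ALLOC][21-40 FREE]
Free blocks: [9 20] total_free=29 largest=20 -> 100*(29-20)/29 = 900/29 ≈ 31.034 -> rounds to 31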